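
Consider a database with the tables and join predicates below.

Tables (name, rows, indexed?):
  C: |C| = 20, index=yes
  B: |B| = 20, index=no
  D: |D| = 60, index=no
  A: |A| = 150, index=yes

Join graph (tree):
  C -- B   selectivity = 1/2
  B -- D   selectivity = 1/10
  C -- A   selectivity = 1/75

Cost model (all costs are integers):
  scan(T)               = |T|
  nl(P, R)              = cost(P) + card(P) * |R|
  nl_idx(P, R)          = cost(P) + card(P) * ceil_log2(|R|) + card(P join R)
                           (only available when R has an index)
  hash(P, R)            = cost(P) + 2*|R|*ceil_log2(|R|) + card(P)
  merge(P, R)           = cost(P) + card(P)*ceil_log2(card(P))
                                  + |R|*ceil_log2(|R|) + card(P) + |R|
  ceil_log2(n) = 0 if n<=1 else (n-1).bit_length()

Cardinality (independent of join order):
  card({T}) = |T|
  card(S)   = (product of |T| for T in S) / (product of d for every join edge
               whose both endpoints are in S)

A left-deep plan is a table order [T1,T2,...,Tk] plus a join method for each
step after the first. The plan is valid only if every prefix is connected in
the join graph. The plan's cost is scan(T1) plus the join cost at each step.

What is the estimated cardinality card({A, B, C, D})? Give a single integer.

2400

Tables in S: A(150), B(20), C(20), D(60)
Edges inside S: C-B(d=2), B-D(d=10), C-A(d=75)
numerator = 150 * 20 * 20 * 60 = 3600000
denominator = 2 * 10 * 75 = 1500
card(S) = 3600000 / 1500 = 2400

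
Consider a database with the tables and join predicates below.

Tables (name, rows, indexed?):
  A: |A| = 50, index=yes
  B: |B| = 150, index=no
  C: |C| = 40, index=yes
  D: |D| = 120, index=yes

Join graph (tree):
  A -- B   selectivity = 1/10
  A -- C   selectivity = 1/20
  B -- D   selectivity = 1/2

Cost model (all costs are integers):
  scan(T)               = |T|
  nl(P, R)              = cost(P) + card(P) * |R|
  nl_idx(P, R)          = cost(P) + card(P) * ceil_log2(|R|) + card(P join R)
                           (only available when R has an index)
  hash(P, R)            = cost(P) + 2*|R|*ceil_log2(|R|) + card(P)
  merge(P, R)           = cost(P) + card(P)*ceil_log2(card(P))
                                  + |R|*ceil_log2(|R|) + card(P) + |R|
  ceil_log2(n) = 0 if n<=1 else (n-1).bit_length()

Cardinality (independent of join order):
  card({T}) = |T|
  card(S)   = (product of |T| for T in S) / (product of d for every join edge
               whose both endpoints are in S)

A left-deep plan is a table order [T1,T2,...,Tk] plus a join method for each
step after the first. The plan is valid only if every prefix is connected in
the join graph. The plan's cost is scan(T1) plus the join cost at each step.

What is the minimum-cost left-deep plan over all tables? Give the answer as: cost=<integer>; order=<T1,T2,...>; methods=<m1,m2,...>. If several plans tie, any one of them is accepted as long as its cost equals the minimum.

Selinger DP (subsets sized 1..n):
  {A}: scan cost=50, card=50
  {B}: scan cost=150, card=150
  {C}: scan cost=40, card=40
  {D}: scan cost=120, card=120
  {AB}: card=750; try (A,hash)→900, (B,merge)→1750, (A,nl_idx)→1800, (A,merge)→1850, (B,hash)→2500, (B,nl)→7550 …(+1); best=900 via (A,hash)
  {AC}: card=100; try (A,nl_idx)→380, (C,nl_idx)→450, (C,hash)→580, (A,merge)→670, (C,merge)→680, (A,hash)→680 …(+2); best=380 via (A,nl_idx)
  {BD}: card=9000; try (D,hash)→1980, (B,merge)→2430, (D,merge)→2460, (B,hash)→2640, (D,nl_idx)→10200, (B,nl)→18120 …(+1); best=1980 via (D,hash)
  {ABC}: card=1500; try (C,hash)→2130, (B,merge)→2530, (B,hash)→2880, (C,nl_idx)→6900, (C,merge)→9430, (B,nl)→15380 …(+1); best=2130 via (C,hash)
  {ABD}: card=45000; try (D,hash)→3330, (D,merge)→10110, (A,hash)→11580, (D,nl_idx)→51150, (D,nl)→90900, (A,nl_idx)→100980 …(+2); best=3330 via (D,hash)
  {ABCD}: card=90000; try (D,hash)→5310, (D,merge)→21090, (C,hash)→48810, (D,nl_idx)→102630, (D,nl)→182130, (C,nl_idx)→363330 …(+2); best=5310 via (D,hash)

cost=5310; order=B,A,C,D; methods=hash,hash,hash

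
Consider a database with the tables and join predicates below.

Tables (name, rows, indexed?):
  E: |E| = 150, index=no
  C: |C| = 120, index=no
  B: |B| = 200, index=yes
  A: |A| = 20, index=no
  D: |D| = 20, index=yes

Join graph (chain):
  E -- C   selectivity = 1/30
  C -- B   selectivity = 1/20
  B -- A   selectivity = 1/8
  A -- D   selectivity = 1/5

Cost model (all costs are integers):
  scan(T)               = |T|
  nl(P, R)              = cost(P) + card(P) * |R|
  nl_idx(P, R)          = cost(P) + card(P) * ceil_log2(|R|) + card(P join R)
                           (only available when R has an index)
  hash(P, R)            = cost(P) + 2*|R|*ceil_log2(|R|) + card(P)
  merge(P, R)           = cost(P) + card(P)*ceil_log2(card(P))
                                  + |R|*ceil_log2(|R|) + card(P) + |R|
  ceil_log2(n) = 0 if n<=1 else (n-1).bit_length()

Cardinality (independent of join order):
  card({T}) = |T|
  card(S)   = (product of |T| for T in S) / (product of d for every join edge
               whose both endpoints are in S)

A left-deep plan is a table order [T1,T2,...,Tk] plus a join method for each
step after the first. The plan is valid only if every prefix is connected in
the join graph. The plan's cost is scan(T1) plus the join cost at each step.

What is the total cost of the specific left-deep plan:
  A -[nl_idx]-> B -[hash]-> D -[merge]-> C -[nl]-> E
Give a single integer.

1826340

step 1: scan A: cost=20, card=20
step 2: join B via nl_idx
    card(P join B) = 20*200/(8) = 500
    cost = 20 + 20*8 + 500 = 680
step 3: join D via hash
    card(P join D) = 500*20/(5) = 2000
    cost = 680 + 2*20*5 + 500 = 1380
step 4: join C via merge
    card(P join C) = 2000*120/(20) = 12000
    cost = 1380 + 2000*11 + 120*7 + 2000 + 120 = 26340
step 5: join E via nl
    card(P join E) = 12000*150/(30) = 60000
    cost = 26340 + 12000*150 = 1826340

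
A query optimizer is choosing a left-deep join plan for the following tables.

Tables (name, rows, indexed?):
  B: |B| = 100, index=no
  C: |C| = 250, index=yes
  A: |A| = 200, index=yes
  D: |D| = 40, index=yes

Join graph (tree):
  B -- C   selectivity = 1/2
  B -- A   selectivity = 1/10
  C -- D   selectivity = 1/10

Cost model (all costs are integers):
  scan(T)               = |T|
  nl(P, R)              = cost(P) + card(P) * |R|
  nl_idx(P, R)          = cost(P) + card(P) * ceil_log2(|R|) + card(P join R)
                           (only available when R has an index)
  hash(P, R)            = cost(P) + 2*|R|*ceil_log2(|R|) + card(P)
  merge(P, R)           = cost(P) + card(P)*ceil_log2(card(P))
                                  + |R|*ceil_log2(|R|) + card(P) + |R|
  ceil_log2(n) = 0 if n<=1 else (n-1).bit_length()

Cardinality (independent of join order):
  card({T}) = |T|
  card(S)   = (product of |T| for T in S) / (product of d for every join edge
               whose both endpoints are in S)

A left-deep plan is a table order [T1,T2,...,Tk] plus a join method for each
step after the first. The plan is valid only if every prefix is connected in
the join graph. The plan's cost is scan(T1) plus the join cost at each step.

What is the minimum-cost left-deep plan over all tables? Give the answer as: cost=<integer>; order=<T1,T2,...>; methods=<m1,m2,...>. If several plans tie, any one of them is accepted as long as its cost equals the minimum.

cost=56580; order=C,D,B,A; methods=hash,hash,hash

Selinger DP (subsets sized 1..n):
  {B}: scan cost=100, card=100
  {C}: scan cost=250, card=250
  {A}: scan cost=200, card=200
  {D}: scan cost=40, card=40
  {BC}: card=12500; try (B,hash)→1900, (C,merge)→3150, (B,merge)→3300, (C,hash)→4200, (C,nl_idx)→13400, (C,nl)→25100 …(+1); best=1900 via (B,hash)
  {AB}: card=2000; try (B,hash)→1800, (A,merge)→2700, (B,merge)→2800, (A,nl_idx)→2900, (A,hash)→3400, (A,nl)→20100 …(+1); best=1800 via (B,hash)
  {CD}: card=1000; try (D,hash)→980, (C,nl_idx)→1360, (C,merge)→2570, (D,nl_idx)→2750, (D,merge)→2780, (C,hash)→4080 …(+2); best=980 via (D,hash)
  {ABC}: card=250000; try (C,hash)→7800, (A,hash)→17600, (C,merge)→28050, (A,merge)→191200, (C,nl_idx)→267800, (A,nl_idx)→351900 …(+2); best=7800 via (C,hash)
  {BCD}: card=50000; try (B,hash)→3380, (B,merge)→12780, (D,hash)→14880, (B,nl)→100980, (D,nl_idx)→126900, (D,merge)→189680 …(+1); best=3380 via (B,hash)
  {ABCD}: card=1000000; try (A,hash)→56580, (D,hash)→258280, (A,merge)→855180, (A,nl_idx)→1403380, (D,nl_idx)→2507800, (D,merge)→4758080 …(+2); best=56580 via (A,hash)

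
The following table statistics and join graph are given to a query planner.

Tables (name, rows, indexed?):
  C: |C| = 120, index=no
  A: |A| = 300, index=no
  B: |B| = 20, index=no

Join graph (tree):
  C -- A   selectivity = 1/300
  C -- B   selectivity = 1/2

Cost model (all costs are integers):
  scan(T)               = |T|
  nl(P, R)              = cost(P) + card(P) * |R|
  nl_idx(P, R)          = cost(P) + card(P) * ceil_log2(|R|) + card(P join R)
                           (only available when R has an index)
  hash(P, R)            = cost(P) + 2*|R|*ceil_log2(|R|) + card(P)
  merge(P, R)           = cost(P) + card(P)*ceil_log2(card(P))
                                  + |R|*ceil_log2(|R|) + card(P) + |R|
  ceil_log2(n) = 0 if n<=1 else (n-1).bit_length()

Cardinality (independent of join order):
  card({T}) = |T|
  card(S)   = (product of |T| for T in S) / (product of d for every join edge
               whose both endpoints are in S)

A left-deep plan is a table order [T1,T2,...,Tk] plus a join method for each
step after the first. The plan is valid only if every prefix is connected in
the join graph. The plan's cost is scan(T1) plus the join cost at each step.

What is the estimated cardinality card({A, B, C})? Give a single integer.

1200

Tables in S: A(300), B(20), C(120)
Edges inside S: C-A(d=300), C-B(d=2)
numerator = 300 * 20 * 120 = 720000
denominator = 300 * 2 = 600
card(S) = 720000 / 600 = 1200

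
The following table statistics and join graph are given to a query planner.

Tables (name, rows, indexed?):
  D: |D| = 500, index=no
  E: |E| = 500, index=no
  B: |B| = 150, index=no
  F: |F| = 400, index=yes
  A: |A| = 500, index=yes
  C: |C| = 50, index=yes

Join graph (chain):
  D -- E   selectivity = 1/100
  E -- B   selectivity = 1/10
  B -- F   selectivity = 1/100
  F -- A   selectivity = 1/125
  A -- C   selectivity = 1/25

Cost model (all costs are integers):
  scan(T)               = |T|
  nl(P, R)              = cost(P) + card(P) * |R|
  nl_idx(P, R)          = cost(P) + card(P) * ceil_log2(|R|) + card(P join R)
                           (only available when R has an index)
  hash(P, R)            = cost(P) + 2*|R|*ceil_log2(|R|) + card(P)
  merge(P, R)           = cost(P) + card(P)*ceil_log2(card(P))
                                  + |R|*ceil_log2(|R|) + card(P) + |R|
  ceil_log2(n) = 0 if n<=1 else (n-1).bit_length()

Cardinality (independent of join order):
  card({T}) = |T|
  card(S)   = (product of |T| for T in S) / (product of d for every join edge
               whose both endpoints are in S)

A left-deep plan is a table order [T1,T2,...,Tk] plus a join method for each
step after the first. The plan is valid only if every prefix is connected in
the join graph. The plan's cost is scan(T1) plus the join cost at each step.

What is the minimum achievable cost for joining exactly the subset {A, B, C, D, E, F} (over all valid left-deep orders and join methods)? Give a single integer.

Selinger DP over subsets of {A,B,C,D,E,F}:
  {D}: scan cost=500, card=500
  {E}: scan cost=500, card=500
  {B}: scan cost=150, card=150
  {F}: scan cost=400, card=400
  {A}: scan cost=500, card=500
  {C}: scan cost=50, card=50
  {DE}: card=2500; try (E,hash)→10000, (D,hash)→10000, (E,merge)→10500, (D,merge)→10500, (E,nl)→250500, (D,nl)→250500; best=10000 via (E,hash)
  {BE}: card=7500; try (B,hash)→3400, (E,merge)→6500, (B,merge)→6850, (E,hash)→9300, (E,nl)→75150, (B,nl)→75500; best=3400 via (B,hash)
  {BF}: card=600; try (F,nl_idx)→2100, (B,hash)→3200, (F,merge)→5500, (B,merge)→5750, (F,hash)→7500, (F,nl)→60150 …(+1); best=2100 via (F,nl_idx)
  {AF}: card=1600; try (A,nl_idx)→5600, (F,nl_idx)→6600, (F,hash)→8200, (A,merge)→9400, (F,merge)→9500, (A,hash)→9800 …(+2); best=5600 via (A,nl_idx)
  {AC}: card=1000; try (A,nl_idx)→1500, (C,hash)→1600, (C,nl_idx)→4500, (A,merge)→5400, (C,merge)→5850, (A,hash)→9100 …(+2); best=1500 via (A,nl_idx)
  {BDE}: card=37500; try (B,hash)→14900, (D,hash)→19900, (B,merge)→43850, (D,merge)→113400, (B,nl)→385000, (D,nl)→3753400; best=14900 via (B,hash)
  {BEF}: card=30000; try (E,hash)→11700, (E,merge)→13700, (F,hash)→18100, (F,nl_idx)→100900, (F,merge)→112400, (E,nl)→302100 …(+1); best=11700 via (E,hash)
  {ABF}: card=2400; try (B,hash)→9600, (A,nl_idx)→9900, (A,hash)→11700, (A,merge)→13700, (B,merge)→26150, (B,nl)→245600 …(+1); best=9600 via (B,hash)
  {ACF}: card=3200; try (C,hash)→7800, (F,hash)→9700, (F,nl_idx)→13700, (F,merge)→16500, (C,nl_idx)→18400, (C,merge)→25150 …(+2); best=7800 via (C,hash)
  {BDEF}: card=150000; try (D,hash)→50700, (F,hash)→59600, (D,merge)→496700, (F,nl_idx)→502400, (F,merge)→656400, (D,nl)→15011700 …(+1); best=50700 via (D,hash)
  {ABEF}: card=120000; try (E,hash)→21000, (E,merge)→45800, (A,hash)→50700, (A,nl_idx)→401700, (A,merge)→496700, (E,nl)→1209600 …(+1); best=21000 via (E,hash)
  {ABCF}: card=4800; try (C,hash)→12600, (B,hash)→13400, (C,nl_idx)→28800, (C,merge)→41150, (B,merge)→50750, (C,nl)→129600 …(+1); best=12600 via (C,hash)
  {ABDEF}: card=600000; try (D,hash)→150000, (A,hash)→209700, (A,nl_idx)→2000700, (D,merge)→2186000, (A,merge)→2905700, (D,nl)→60021000 …(+1); best=150000 via (D,hash)
  {ABCEF}: card=240000; try (E,hash)→26400, (E,merge)→84800, (C,hash)→141600, (C,nl_idx)→981000, (C,merge)→2181350, (E,nl)→2412600 …(+1); best=26400 via (E,hash)
  {ABCDEF}: card=1200000; try (D,hash)→275400, (C,hash)→750600, (D,merge)→4591400, (C,nl_idx)→4950000, (C,merge)→12750350, (C,nl)→30150000 …(+1); best=275400 via (D,hash)

275400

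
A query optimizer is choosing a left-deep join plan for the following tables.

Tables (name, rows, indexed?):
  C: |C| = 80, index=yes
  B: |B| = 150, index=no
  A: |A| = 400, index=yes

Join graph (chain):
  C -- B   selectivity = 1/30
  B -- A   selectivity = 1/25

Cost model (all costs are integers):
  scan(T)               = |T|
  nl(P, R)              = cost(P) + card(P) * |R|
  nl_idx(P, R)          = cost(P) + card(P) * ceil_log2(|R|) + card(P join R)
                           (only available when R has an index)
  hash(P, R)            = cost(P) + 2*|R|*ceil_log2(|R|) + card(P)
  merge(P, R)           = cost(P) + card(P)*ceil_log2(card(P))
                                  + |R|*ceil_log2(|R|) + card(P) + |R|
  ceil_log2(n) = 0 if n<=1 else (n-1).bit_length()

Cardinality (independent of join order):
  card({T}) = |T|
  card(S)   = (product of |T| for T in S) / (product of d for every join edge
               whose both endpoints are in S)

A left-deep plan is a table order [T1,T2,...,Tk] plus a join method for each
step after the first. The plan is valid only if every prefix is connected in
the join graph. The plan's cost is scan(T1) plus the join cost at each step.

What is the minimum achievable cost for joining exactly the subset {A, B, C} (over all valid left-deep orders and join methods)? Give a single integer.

6720

Selinger DP over subsets of {A,B,C}:
  {C}: scan cost=80, card=80
  {B}: scan cost=150, card=150
  {A}: scan cost=400, card=400
  {BC}: card=400; try (C,hash)→1420, (C,nl_idx)→1600, (B,merge)→2070, (C,merge)→2140, (B,hash)→2560, (B,nl)→12080 …(+1); best=1420 via (C,hash)
  {AB}: card=2400; try (B,hash)→3200, (A,nl_idx)→3900, (A,merge)→5500, (B,merge)→5750, (A,hash)→7500, (A,nl)→60150 …(+1); best=3200 via (B,hash)
  {ABC}: card=6400; try (C,hash)→6720, (A,hash)→9020, (A,merge)→9420, (A,nl_idx)→11420, (C,nl_idx)→26400, (C,merge)→35040 …(+2); best=6720 via (C,hash)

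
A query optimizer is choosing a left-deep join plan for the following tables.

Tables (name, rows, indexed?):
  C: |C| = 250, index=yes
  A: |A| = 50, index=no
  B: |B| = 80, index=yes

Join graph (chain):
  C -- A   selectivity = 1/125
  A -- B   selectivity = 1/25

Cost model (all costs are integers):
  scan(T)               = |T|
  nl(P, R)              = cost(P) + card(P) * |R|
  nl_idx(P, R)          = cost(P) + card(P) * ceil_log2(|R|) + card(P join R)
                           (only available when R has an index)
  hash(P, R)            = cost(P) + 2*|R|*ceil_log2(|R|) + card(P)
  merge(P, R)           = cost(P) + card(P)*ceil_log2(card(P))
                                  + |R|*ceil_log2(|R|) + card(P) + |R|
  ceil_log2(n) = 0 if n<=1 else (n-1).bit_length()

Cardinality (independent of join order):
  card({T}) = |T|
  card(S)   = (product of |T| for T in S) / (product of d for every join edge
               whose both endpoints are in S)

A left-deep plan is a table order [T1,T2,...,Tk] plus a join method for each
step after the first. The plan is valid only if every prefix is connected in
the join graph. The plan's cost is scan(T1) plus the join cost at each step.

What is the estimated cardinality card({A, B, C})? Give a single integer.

Tables in S: A(50), B(80), C(250)
Edges inside S: C-A(d=125), A-B(d=25)
numerator = 50 * 80 * 250 = 1000000
denominator = 125 * 25 = 3125
card(S) = 1000000 / 3125 = 320

320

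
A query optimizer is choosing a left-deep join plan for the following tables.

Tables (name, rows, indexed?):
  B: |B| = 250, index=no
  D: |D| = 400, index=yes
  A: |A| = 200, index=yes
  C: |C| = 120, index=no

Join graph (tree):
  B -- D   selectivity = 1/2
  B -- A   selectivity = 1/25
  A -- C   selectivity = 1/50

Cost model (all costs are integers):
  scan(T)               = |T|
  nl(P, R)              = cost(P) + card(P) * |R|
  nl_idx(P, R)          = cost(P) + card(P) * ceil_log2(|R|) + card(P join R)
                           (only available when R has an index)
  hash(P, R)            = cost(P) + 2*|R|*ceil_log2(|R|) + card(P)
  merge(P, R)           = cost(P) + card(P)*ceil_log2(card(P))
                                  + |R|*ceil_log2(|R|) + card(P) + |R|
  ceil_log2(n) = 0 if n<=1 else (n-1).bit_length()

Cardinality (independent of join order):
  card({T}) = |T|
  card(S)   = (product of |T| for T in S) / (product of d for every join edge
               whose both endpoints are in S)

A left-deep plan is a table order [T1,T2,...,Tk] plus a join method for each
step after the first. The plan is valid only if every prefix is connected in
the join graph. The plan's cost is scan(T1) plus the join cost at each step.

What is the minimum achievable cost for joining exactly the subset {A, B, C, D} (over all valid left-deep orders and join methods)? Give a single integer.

18040

Selinger DP over subsets of {A,B,C,D}:
  {B}: scan cost=250, card=250
  {D}: scan cost=400, card=400
  {A}: scan cost=200, card=200
  {C}: scan cost=120, card=120
  {BD}: card=50000; try (B,hash)→4800, (D,merge)→6500, (B,merge)→6650, (D,hash)→7700, (D,nl_idx)→52500, (D,nl)→100250 …(+1); best=4800 via (B,hash)
  {AB}: card=2000; try (A,hash)→3700, (B,merge)→4250, (A,nl_idx)→4250, (A,merge)→4300, (B,hash)→4400, (B,nl)→50200 …(+1); best=3700 via (A,hash)
  {AC}: card=480; try (A,nl_idx)→1560, (C,hash)→2080, (A,merge)→2880, (C,merge)→2960, (A,hash)→3440, (A,nl)→24120 …(+1); best=1560 via (A,nl_idx)
  {ABD}: card=400000; try (D,hash)→12900, (D,merge)→31700, (A,hash)→58000, (D,nl_idx)→421700, (D,nl)→803700, (A,nl_idx)→804800 …(+2); best=12900 via (D,hash)
  {ABC}: card=4800; try (B,hash)→6040, (C,hash)→7380, (B,merge)→8610, (C,merge)→28660, (B,nl)→121560, (C,nl)→243700; best=6040 via (B,hash)
  {ABCD}: card=960000; try (D,hash)→18040, (D,merge)→77240, (C,hash)→414580, (D,nl_idx)→1009240, (D,nl)→1926040, (C,merge)→8013860 …(+1); best=18040 via (D,hash)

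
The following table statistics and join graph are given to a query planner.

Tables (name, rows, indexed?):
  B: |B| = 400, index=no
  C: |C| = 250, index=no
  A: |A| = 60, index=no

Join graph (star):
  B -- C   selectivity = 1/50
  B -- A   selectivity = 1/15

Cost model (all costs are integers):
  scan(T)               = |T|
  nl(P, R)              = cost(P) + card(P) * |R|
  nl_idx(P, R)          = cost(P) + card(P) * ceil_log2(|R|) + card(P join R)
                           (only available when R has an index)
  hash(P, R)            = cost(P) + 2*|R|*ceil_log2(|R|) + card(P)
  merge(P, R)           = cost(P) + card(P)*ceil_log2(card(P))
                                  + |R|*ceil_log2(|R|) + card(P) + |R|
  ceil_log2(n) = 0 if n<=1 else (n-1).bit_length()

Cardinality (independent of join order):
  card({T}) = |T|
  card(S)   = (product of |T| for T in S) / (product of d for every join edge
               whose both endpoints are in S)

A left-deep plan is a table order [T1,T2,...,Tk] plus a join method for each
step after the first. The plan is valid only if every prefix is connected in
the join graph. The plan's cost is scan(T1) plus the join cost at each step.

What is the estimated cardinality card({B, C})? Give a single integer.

2000

Tables in S: B(400), C(250)
Edges inside S: B-C(d=50)
numerator = 400 * 250 = 100000
denominator = 50 = 50
card(S) = 100000 / 50 = 2000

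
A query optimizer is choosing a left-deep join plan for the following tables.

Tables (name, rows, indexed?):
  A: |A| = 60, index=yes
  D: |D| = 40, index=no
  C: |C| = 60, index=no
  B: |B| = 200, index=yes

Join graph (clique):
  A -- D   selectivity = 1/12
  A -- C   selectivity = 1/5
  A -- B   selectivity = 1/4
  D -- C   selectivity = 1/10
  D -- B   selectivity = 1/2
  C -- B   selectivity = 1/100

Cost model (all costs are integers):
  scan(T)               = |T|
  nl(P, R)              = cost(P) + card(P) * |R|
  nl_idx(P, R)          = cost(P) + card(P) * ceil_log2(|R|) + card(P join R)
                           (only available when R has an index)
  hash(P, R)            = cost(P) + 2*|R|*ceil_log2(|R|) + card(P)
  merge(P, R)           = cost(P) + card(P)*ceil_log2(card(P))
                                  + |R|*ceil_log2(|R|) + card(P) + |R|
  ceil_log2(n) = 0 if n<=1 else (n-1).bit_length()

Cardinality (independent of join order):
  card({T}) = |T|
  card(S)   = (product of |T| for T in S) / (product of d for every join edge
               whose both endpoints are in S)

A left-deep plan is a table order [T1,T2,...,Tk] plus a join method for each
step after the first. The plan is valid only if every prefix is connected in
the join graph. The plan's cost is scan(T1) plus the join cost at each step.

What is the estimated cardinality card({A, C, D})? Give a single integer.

Tables in S: A(60), C(60), D(40)
Edges inside S: A-D(d=12), A-C(d=5), D-C(d=10)
numerator = 60 * 60 * 40 = 144000
denominator = 12 * 5 * 10 = 600
card(S) = 144000 / 600 = 240

240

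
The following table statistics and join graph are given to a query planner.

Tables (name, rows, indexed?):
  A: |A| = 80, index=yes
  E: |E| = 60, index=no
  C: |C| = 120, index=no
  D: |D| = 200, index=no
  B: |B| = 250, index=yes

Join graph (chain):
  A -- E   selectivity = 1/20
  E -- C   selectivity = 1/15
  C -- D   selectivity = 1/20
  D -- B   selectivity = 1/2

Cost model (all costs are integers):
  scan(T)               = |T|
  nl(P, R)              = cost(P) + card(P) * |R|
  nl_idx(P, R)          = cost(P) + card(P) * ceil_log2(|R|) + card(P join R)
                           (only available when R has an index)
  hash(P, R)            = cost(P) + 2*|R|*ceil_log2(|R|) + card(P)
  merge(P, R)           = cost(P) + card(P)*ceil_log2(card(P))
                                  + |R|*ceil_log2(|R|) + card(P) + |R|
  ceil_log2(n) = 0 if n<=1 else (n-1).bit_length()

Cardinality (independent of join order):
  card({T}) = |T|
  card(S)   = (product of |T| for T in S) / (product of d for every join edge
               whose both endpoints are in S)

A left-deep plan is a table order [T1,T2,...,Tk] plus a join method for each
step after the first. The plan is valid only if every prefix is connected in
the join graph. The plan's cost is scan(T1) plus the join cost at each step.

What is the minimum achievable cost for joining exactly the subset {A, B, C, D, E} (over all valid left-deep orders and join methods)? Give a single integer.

Selinger DP over subsets of {A,B,C,D,E}:
  {A}: scan cost=80, card=80
  {E}: scan cost=60, card=60
  {C}: scan cost=120, card=120
  {D}: scan cost=200, card=200
  {B}: scan cost=250, card=250
  {AE}: card=240; try (A,nl_idx)→720, (E,hash)→880, (A,merge)→1120, (E,merge)→1140, (A,hash)→1240, (A,nl)→4860 …(+1); best=720 via (A,nl_idx)
  {CE}: card=480; try (E,hash)→960, (C,merge)→1440, (E,merge)→1500, (C,hash)→1800, (C,nl)→7260, (E,nl)→7320; best=960 via (E,hash)
  {CD}: card=1200; try (C,hash)→2080, (D,merge)→2880, (C,merge)→2960, (D,hash)→3440, (D,nl)→24120, (C,nl)→24200; best=2080 via (C,hash)
  {BD}: card=25000; try (D,hash)→3700, (B,merge)→4250, (D,merge)→4300, (B,hash)→4400, (B,nl_idx)→26800, (B,nl)→50200 …(+1); best=3700 via (D,hash)
  {ACE}: card=1920; try (A,hash)→2560, (C,hash)→2640, (C,merge)→3840, (A,nl_idx)→6240, (A,merge)→6400, (C,nl)→29520 …(+1); best=2560 via (A,hash)
  {CDE}: card=4800; try (E,hash)→4000, (D,hash)→4640, (D,merge)→7560, (E,merge)→16900, (E,nl)→74080, (D,nl)→96960; best=4000 via (E,hash)
  {BCD}: card=150000; try (B,hash)→7280, (B,merge)→18730, (C,hash)→30380, (B,nl_idx)→161680, (B,nl)→302080, (C,merge)→404660 …(+1); best=7280 via (B,hash)
  {ACDE}: card=19200; try (D,hash)→7680, (A,hash)→9920, (D,merge)→27400, (A,nl_idx)→56800, (A,merge)→71840, (D,nl)→386560 …(+1); best=7680 via (D,hash)
  {BCDE}: card=600000; try (B,hash)→12800, (B,merge)→73450, (E,hash)→158000, (B,nl_idx)→642400, (B,nl)→1204000, (E,merge)→2857700 …(+1); best=12800 via (B,hash)
  {ABCDE}: card=2400000; try (B,hash)→30880, (B,merge)→317130, (A,hash)→613920, (B,nl_idx)→2561280, (B,nl)→4807680, (A,nl_idx)→6612800 …(+2); best=30880 via (B,hash)

30880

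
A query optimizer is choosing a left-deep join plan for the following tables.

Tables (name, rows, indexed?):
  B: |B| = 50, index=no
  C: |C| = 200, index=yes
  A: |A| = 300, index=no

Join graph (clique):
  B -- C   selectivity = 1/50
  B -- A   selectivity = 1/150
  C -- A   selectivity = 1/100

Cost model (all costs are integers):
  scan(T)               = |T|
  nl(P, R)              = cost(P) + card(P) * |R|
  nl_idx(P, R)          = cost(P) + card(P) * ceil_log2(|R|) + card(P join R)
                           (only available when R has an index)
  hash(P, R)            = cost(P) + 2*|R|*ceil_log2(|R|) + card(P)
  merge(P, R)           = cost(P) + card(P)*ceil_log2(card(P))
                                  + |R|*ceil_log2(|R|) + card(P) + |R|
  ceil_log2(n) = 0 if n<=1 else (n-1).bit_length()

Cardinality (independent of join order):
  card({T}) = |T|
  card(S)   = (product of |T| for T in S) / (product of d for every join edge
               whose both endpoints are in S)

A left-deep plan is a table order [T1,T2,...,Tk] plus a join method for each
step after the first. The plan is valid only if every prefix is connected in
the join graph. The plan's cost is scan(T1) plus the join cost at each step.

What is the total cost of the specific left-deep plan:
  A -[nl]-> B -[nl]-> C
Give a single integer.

step 1: scan A: cost=300, card=300
step 2: join B via nl
    card(P join B) = 300*50/(150) = 100
    cost = 300 + 300*50 = 15300
step 3: join C via nl
    card(P join C) = 100*200/(50*100) = 4
    cost = 15300 + 100*200 = 35300

35300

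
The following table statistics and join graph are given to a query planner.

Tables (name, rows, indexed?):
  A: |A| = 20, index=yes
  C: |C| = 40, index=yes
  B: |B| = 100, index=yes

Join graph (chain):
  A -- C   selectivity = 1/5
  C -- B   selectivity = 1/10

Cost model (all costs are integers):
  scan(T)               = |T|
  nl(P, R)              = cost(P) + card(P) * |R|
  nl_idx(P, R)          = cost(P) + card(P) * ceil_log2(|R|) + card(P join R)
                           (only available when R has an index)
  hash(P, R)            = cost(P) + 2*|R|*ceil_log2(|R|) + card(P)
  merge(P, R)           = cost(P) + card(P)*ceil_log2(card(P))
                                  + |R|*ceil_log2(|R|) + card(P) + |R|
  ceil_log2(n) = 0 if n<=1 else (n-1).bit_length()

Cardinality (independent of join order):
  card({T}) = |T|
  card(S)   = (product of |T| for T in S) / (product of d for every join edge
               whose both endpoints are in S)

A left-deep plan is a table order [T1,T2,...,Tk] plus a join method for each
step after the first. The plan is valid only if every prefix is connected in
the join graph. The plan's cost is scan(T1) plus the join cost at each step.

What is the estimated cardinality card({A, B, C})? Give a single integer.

Tables in S: A(20), B(100), C(40)
Edges inside S: A-C(d=5), C-B(d=10)
numerator = 20 * 100 * 40 = 80000
denominator = 5 * 10 = 50
card(S) = 80000 / 50 = 1600

1600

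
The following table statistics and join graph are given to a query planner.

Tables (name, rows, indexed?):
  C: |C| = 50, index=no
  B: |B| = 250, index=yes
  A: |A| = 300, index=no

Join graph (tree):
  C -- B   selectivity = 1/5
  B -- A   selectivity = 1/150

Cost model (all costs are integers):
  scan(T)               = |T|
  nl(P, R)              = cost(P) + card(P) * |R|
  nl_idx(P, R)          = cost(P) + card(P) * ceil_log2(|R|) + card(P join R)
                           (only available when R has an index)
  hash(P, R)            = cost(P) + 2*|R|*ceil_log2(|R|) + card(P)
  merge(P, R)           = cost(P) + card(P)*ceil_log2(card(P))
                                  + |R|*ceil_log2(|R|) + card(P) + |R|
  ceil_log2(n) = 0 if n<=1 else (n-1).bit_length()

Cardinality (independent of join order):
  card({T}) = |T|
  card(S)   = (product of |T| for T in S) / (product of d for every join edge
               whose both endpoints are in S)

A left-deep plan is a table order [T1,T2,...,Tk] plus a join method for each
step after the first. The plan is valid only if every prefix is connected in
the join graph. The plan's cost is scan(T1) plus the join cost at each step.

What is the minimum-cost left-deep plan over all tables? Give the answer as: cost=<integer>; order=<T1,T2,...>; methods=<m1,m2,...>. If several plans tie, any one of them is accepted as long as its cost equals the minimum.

Selinger DP (subsets sized 1..n):
  {C}: scan cost=50, card=50
  {B}: scan cost=250, card=250
  {A}: scan cost=300, card=300
  {BC}: card=2500; try (C,hash)→1100, (B,merge)→2650, (C,merge)→2850, (B,nl_idx)→2950, (B,hash)→4100, (B,nl)→12550 …(+1); best=1100 via (C,hash)
  {AB}: card=500; try (B,nl_idx)→3200, (B,hash)→4600, (A,merge)→5500, (B,merge)→5550, (A,hash)→5900, (A,nl)→75250 …(+1); best=3200 via (B,nl_idx)
  {ABC}: card=5000; try (C,hash)→4300, (C,merge)→8550, (A,hash)→9000, (C,nl)→28200, (A,merge)→36600, (A,nl)→751100; best=4300 via (C,hash)

cost=4300; order=A,B,C; methods=nl_idx,hash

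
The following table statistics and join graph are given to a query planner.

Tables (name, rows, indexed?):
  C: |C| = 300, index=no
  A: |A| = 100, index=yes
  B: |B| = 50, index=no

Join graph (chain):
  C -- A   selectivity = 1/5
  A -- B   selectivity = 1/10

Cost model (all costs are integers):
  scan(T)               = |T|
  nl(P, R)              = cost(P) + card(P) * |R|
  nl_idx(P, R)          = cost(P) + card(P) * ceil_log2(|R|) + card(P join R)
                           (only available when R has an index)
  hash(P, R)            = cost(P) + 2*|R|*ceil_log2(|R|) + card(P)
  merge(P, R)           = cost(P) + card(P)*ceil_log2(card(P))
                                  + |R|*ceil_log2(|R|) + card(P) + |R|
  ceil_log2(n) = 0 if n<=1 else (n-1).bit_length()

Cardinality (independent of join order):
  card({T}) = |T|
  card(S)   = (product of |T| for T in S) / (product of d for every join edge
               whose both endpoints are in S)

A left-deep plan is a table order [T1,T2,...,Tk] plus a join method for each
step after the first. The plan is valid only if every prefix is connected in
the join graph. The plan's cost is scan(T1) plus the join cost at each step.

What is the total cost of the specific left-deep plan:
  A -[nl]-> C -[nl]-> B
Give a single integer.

step 1: scan A: cost=100, card=100
step 2: join C via nl
    card(P join C) = 100*300/(5) = 6000
    cost = 100 + 100*300 = 30100
step 3: join B via nl
    card(P join B) = 6000*50/(10) = 30000
    cost = 30100 + 6000*50 = 330100

330100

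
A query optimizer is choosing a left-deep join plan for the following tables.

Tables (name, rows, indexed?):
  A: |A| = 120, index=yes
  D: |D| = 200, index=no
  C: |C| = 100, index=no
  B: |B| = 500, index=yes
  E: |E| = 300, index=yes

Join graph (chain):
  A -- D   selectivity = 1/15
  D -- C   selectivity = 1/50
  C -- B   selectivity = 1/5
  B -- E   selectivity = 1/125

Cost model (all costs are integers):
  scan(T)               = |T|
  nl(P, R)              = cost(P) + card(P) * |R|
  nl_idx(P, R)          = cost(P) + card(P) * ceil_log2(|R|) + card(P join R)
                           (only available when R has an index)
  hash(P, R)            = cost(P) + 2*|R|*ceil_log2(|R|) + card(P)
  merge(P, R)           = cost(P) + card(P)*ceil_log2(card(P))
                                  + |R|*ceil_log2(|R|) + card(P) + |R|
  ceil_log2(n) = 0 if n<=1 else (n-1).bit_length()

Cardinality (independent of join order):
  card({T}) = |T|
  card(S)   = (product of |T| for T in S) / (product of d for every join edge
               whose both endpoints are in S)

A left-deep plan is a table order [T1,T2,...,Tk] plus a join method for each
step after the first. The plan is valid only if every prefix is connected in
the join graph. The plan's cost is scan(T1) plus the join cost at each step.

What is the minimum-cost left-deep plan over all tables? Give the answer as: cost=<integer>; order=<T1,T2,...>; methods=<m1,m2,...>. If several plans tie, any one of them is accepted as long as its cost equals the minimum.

Selinger DP (subsets sized 1..n):
  {A}: scan cost=120, card=120
  {D}: scan cost=200, card=200
  {C}: scan cost=100, card=100
  {B}: scan cost=500, card=500
  {E}: scan cost=300, card=300
  {AD}: card=1600; try (A,hash)→2080, (D,merge)→2880, (A,merge)→2960, (A,nl_idx)→3200, (D,hash)→3440, (D,nl)→24120 …(+1); best=2080 via (A,hash)
  {CD}: card=400; try (C,hash)→1800, (D,merge)→2700, (C,merge)→2800, (D,hash)→3400, (D,nl)→20100, (C,nl)→20200; best=1800 via (C,hash)
  {BC}: card=10000; try (C,hash)→2400, (B,merge)→5900, (C,merge)→6300, (B,hash)→9200, (B,nl_idx)→11000, (B,nl)→50100 …(+1); best=2400 via (C,hash)
  {BE}: card=1200; try (B,nl_idx)→4200, (E,nl_idx)→6200, (E,hash)→6400, (B,merge)→8300, (E,merge)→8500, (B,hash)→9600 …(+2); best=4200 via (B,nl_idx)
  {ACD}: card=3200; try (A,hash)→3880, (C,hash)→5080, (A,merge)→6760, (A,nl_idx)→7800, (C,merge)→22080, (A,nl)→49800 …(+1); best=3880 via (A,hash)
  {BCD}: card=40000; try (B,merge)→10800, (B,hash)→11200, (D,hash)→15600, (B,nl_idx)→45400, (D,merge)→154200, (B,nl)→201800 …(+1); best=10800 via (B,merge)
  {BCE}: card=24000; try (C,hash)→6800, (E,hash)→17800, (C,merge)→19400, (E,nl_idx)→116400, (C,nl)→124200, (E,merge)→155400 …(+1); best=6800 via (C,hash)
  {ABCD}: card=320000; try (B,hash)→16080, (B,merge)→50480, (A,hash)→52480, (B,nl_idx)→352680, (A,nl_idx)→610800, (A,merge)→691760 …(+2); best=16080 via (B,hash)
  {BCDE}: card=96000; try (D,hash)→34000, (E,hash)→56200, (D,merge)→392600, (E,nl_idx)→466800, (E,merge)→693800, (D,nl)→4806800 …(+1); best=34000 via (D,hash)
  {ABCDE}: card=768000; try (A,hash)→131680, (E,hash)→341480, (A,nl_idx)→1474000, (A,merge)→1762960, (E,nl_idx)→3664080, (E,merge)→6419080 …(+2); best=131680 via (A,hash)

cost=131680; order=E,B,C,D,A; methods=nl_idx,hash,hash,hash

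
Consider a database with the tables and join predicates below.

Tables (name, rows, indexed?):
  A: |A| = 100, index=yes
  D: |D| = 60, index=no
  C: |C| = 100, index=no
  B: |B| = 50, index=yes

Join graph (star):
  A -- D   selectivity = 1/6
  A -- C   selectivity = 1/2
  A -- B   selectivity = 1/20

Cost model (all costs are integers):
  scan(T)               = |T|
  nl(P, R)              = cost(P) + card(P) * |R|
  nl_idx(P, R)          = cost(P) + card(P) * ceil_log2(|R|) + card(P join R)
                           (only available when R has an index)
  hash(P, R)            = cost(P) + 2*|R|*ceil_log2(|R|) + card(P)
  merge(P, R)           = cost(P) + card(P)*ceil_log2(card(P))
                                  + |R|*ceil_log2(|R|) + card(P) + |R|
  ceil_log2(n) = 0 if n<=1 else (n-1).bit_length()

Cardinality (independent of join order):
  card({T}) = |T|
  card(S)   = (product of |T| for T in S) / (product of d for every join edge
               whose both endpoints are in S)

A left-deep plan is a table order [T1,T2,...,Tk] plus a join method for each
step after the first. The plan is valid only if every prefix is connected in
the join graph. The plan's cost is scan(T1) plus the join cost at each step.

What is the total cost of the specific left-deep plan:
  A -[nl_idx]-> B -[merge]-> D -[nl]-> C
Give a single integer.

253620

step 1: scan A: cost=100, card=100
step 2: join B via nl_idx
    card(P join B) = 100*50/(20) = 250
    cost = 100 + 100*6 + 250 = 950
step 3: join D via merge
    card(P join D) = 250*60/(6) = 2500
    cost = 950 + 250*8 + 60*6 + 250 + 60 = 3620
step 4: join C via nl
    card(P join C) = 2500*100/(2) = 125000
    cost = 3620 + 2500*100 = 253620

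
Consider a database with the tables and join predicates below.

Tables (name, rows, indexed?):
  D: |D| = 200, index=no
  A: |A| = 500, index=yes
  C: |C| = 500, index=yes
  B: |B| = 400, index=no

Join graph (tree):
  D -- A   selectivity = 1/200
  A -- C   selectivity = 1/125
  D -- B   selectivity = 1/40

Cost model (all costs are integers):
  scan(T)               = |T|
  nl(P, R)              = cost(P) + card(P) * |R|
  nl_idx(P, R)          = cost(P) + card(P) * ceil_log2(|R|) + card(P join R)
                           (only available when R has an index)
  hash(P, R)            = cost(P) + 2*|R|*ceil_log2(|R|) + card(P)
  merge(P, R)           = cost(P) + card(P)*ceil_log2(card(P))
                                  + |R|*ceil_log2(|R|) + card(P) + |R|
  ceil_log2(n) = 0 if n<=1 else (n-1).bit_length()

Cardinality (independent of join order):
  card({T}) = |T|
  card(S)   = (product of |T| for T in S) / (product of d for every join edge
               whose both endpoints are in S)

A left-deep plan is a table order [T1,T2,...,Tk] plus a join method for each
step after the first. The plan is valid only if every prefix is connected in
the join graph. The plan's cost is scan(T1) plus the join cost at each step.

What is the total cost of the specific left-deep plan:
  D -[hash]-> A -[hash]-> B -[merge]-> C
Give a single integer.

92100

step 1: scan D: cost=200, card=200
step 2: join A via hash
    card(P join A) = 200*500/(200) = 500
    cost = 200 + 2*500*9 + 200 = 9400
step 3: join B via hash
    card(P join B) = 500*400/(40) = 5000
    cost = 9400 + 2*400*9 + 500 = 17100
step 4: join C via merge
    card(P join C) = 5000*500/(125) = 20000
    cost = 17100 + 5000*13 + 500*9 + 5000 + 500 = 92100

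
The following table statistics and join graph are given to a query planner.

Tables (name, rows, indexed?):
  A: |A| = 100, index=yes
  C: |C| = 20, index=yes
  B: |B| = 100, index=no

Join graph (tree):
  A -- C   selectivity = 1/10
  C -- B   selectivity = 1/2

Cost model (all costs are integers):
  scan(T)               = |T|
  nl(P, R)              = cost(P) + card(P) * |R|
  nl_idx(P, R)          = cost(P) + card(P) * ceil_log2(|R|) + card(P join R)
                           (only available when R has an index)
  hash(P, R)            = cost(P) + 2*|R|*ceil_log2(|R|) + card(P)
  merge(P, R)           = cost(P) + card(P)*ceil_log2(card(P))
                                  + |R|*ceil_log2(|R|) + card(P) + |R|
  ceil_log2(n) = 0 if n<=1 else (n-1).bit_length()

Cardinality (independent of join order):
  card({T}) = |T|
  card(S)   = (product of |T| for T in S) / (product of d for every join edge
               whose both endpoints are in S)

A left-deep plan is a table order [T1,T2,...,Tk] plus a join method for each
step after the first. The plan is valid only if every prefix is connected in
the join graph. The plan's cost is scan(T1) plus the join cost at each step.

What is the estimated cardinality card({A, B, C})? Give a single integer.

Tables in S: A(100), B(100), C(20)
Edges inside S: A-C(d=10), C-B(d=2)
numerator = 100 * 100 * 20 = 200000
denominator = 10 * 2 = 20
card(S) = 200000 / 20 = 10000

10000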